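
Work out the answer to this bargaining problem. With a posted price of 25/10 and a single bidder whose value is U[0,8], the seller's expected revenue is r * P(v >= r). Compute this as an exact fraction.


Step 1: Posted price r = 5/2, value support [0,8]
Step 2: P(v >= r) = (8 - 5/2)/8 = 11/16
Step 3: Expected revenue = r * P(v >= r) = 5/2 * 11/16
Step 4: Revenue = 55/32

55/32


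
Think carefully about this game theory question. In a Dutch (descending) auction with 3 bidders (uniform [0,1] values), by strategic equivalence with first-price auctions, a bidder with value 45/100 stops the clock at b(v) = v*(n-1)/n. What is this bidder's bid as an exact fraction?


Step 1: Dutch auctions are strategically equivalent to first-price auctions
Step 2: The equilibrium bid is b(v) = v*(n-1)/n
Step 3: b = 9/20 * 2/3
Step 4: b = 3/10

3/10


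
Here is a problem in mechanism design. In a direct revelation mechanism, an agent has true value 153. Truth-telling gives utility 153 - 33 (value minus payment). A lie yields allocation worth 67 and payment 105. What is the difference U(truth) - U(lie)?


Step 1: U(truth) = value - payment = 153 - 33 = 120
Step 2: U(lie) = allocation - payment = 67 - 105 = -38
Step 3: IC gap = 120 - (-38) = 158

158


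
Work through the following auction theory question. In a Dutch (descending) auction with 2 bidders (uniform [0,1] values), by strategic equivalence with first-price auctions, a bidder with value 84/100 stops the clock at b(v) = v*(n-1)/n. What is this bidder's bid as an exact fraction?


Step 1: Dutch auctions are strategically equivalent to first-price auctions
Step 2: The equilibrium bid is b(v) = v*(n-1)/n
Step 3: b = 21/25 * 1/2
Step 4: b = 21/50

21/50


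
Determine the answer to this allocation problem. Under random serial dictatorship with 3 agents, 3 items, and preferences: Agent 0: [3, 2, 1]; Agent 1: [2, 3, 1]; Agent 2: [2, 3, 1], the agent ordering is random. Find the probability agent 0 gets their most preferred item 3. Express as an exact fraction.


Step 1: Agent 0 wants item 3
Step 2: There are 6 possible orderings of agents
Step 3: In 4 orderings, agent 0 gets item 3
Step 4: Probability = 4/6 = 2/3

2/3


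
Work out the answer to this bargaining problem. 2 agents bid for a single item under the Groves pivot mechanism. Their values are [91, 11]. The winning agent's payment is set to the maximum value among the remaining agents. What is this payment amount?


Step 1: The efficient winner is agent 0 with value 91
Step 2: Other agents' values: [11]
Step 3: Pivot payment = max(others) = 11
Step 4: The winner pays 11

11


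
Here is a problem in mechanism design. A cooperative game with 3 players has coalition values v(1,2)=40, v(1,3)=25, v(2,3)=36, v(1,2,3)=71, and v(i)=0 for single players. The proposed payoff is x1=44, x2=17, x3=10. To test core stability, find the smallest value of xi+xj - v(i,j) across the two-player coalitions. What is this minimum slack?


Step 1: Slack for coalition (1,2): x1+x2 - v12 = 61 - 40 = 21
Step 2: Slack for coalition (1,3): x1+x3 - v13 = 54 - 25 = 29
Step 3: Slack for coalition (2,3): x2+x3 - v23 = 27 - 36 = -9
Step 4: Minimum slack = min(21, 29, -9) = -9, attained by (2,3); coalition (2,3) can block (slack < 0), so the allocation is not in the core

-9


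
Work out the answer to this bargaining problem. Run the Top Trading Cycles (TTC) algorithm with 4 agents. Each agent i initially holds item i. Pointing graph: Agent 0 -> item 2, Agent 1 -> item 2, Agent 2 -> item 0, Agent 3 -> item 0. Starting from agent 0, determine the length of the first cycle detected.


Step 1: Trace the pointer graph from agent 0: 0 -> 2 -> 0
Step 2: A cycle is detected when we revisit agent 0
Step 3: The cycle is: 0 -> 2 -> 0
Step 4: Cycle length = 2

2


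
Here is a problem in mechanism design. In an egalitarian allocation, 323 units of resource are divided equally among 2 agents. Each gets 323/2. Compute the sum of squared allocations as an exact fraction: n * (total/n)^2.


Step 1: Each agent's share = 323/2
Step 2: Square of each share = (323/2)^2 = 104329/4
Step 3: Sum of squares = 2 * 104329/4 = 104329/2

104329/2


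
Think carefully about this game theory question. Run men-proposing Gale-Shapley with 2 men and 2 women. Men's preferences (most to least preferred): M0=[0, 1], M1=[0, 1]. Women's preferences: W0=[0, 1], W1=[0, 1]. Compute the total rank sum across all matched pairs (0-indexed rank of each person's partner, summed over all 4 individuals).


Step 1: Run Gale-Shapley (men propose, women hold best offer):
  M0 proposes to W0; she accepts
  M1 proposes to W0; rejected
  M1 proposes to W1; she accepts
Step 2: Final matching: W0-M0, W1-M1
Step 3: 0-indexed ranks (man's rank of his match, then woman's): 0 + 0 + 1 + 1
Step 4: Total rank sum = 2

2


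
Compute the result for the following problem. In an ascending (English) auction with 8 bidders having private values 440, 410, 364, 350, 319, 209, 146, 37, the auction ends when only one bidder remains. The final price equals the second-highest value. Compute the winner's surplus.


Step 1: Identify the highest value: 440
Step 2: Identify the second-highest value: 410
Step 3: The final price = second-highest value = 410
Step 4: Surplus = 440 - 410 = 30

30


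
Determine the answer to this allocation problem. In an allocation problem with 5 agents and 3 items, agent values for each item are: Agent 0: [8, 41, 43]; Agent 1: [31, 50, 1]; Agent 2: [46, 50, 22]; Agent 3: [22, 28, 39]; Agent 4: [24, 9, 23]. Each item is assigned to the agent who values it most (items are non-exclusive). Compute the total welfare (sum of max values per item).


Step 1: For each item, find the maximum value among all agents.
Step 2: Item 0 -> Agent 2 (value 46)
Step 3: Item 1 -> Agent 1 (value 50)
Step 4: Item 2 -> Agent 0 (value 43)
Step 5: Total welfare = 46 + 50 + 43 = 139

139


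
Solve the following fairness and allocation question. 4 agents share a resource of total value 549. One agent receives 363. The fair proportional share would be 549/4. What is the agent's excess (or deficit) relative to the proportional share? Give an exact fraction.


Step 1: Proportional share = 549/4
Step 2: Agent's actual allocation = 363
Step 3: Excess = 363 - 549/4 = 903/4

903/4


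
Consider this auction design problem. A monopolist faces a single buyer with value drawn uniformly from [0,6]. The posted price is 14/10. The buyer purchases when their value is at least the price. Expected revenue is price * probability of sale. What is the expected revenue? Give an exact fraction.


Step 1: Posted price r = 7/5, value support [0,6]
Step 2: P(v >= r) = (6 - 7/5)/6 = 23/30
Step 3: Expected revenue = r * P(v >= r) = 7/5 * 23/30
Step 4: Revenue = 161/150

161/150


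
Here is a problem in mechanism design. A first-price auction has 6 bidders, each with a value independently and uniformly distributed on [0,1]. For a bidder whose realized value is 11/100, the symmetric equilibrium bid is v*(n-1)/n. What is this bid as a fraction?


Step 1: The symmetric BNE bidding function is b(v) = v * (n-1) / n
Step 2: Substitute v = 11/100 and n = 6
Step 3: b = 11/100 * 5/6
Step 4: b = 11/120

11/120


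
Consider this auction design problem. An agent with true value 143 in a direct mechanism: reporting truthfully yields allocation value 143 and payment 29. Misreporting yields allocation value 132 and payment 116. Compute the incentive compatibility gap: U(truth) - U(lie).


Step 1: U(truth) = value - payment = 143 - 29 = 114
Step 2: U(lie) = allocation - payment = 132 - 116 = 16
Step 3: IC gap = 114 - 16 = 98

98


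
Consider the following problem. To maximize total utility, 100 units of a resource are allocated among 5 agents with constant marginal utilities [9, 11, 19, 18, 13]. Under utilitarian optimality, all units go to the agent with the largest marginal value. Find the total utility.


Step 1: The marginal utilities are [9, 11, 19, 18, 13]
Step 2: The highest marginal utility is 19
Step 3: All 100 units go to that agent
Step 4: Total utility = 19 * 100 = 1900

1900


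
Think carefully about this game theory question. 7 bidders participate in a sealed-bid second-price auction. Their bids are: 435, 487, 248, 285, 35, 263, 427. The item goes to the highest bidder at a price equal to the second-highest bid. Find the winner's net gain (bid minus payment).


Step 1: Sort bids in descending order: 487, 435, 427, 285, 263, 248, 35
Step 2: The winning bid is the highest: 487
Step 3: The payment equals the second-highest bid: 435
Step 4: Surplus = winner's bid - payment = 487 - 435 = 52

52


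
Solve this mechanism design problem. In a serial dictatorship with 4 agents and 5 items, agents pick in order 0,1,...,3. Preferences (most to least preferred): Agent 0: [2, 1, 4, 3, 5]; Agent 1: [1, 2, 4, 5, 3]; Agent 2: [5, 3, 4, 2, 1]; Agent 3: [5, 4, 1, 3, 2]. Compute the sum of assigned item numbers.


Step 1: Agent 0 picks item 2
Step 2: Agent 1 picks item 1
Step 3: Agent 2 picks item 5
Step 4: Agent 3 picks item 4
Step 5: Sum = 2 + 1 + 5 + 4 = 12

12


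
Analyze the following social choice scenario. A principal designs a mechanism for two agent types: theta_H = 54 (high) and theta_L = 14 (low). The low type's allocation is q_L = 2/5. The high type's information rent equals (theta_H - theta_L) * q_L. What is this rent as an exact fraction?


Step 1: theta_H - theta_L = 54 - 14 = 40
Step 2: Information rent = (theta_H - theta_L) * q_L
Step 3: = 40 * 2/5
Step 4: = 16

16


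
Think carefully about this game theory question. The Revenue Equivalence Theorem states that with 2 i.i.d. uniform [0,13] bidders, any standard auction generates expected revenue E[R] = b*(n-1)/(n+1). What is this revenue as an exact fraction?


Step 1: By Revenue Equivalence, expected revenue = b*(n-1)/(n+1)
Step 2: Substituting n = 2, b = 13
Step 3: Revenue = 13*(2-1)/(2+1) = 13*1/3
Step 4: Revenue = 13/3

13/3


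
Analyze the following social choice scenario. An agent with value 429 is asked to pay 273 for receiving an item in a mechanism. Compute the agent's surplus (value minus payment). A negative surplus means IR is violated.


Step 1: Surplus = value - payment = 429 - 273 = 156
Step 2: IR is satisfied (surplus >= 0)

156


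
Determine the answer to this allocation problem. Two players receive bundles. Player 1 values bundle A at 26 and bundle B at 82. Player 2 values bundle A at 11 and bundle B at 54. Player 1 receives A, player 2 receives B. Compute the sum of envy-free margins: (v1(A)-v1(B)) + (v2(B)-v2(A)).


Step 1: Player 1's margin = v1(A) - v1(B) = 26 - 82 = -56
Step 2: Player 2's margin = v2(B) - v2(A) = 54 - 11 = 43
Step 3: Total margin = -56 + 43 = -13

-13


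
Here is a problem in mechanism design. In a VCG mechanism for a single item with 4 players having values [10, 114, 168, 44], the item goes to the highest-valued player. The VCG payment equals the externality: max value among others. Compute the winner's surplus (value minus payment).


Step 1: The winner is the agent with the highest value: agent 2 with value 168
Step 2: Values of other agents: [10, 114, 44]
Step 3: VCG payment = max of others' values = 114
Step 4: Surplus = 168 - 114 = 54

54


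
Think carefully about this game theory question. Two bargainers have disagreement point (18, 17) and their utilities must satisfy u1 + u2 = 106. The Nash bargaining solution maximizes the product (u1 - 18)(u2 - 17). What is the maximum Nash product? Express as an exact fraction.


Step 1: The Nash solution splits surplus symmetrically above the disagreement point
Step 2: u1 = (total + d1 - d2)/2 = (106 + 18 - 17)/2 = 107/2
Step 3: u2 = (total - d1 + d2)/2 = (106 - 18 + 17)/2 = 105/2
Step 4: Nash product = (107/2 - 18) * (105/2 - 17)
Step 5: = 71/2 * 71/2 = 5041/4

5041/4


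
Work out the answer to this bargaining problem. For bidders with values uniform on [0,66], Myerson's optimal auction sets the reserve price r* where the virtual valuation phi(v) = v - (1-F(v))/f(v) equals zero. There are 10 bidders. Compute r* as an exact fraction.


Step 1: For U[0,66], F(v) = v/66 and f(v) = 1/66
Step 2: phi(v) = v - (1 - v/66)/(1/66) = v - (66 - v) = 2v - 66
Step 3: Set phi(r*) = 0: 2r* - 66 = 0
Step 4: r* = 66/2 = 33 (the number of bidders n = 10 does not enter)

33


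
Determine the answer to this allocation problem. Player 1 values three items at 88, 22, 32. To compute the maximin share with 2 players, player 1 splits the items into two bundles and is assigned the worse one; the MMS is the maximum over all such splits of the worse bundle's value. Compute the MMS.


Step 1: Item values = 88, 22, 32
Step 2: Enumerate all 2-bundle partitions and take the smaller bundle:
  Partition 1: {88} vs {22,32} -> bundles 88, 54; min = 54
  Partition 2: {22} vs {88,32} -> bundles 22, 120; min = 22
  Partition 3: {32} vs {88,22} -> bundles 32, 110; min = 32
Step 3: MMS = max(54, 22, 32) = 54

54


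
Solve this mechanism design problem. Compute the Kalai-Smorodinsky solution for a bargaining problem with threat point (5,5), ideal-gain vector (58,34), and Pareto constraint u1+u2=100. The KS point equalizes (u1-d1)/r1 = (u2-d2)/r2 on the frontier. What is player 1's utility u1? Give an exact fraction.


Step 1: At the KS point, (u1-d1)/r1 = (u2-d2)/r2 = t and u1+u2 = 100
Step 2: u1 = d1 + r1*t and u2 = d2 + r2*t, so (d1 + r1*t) + (d2 + r2*t) = 100
Step 3: t = (100 - 5 - 5)/(58 + 34) = 90/92 = 45/46
Step 4: u1 = d1 + r1*t = 5 + 58 * 45/46 = 1420/23
Step 5: (Check: u2 = d2 + r2*t = 880/23; u1+u2 = 1420/23 + 880/23 = 100, on the frontier.)

1420/23


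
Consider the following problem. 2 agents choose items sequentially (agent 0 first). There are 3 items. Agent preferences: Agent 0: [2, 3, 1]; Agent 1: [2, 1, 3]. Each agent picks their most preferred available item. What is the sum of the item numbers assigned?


Step 1: Agent 0 picks item 2
Step 2: Agent 1 picks item 1
Step 3: Sum = 2 + 1 = 3

3


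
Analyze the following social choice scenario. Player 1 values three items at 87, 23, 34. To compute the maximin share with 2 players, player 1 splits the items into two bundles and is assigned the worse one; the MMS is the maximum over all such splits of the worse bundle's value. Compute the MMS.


Step 1: Item values = 87, 23, 34
Step 2: Enumerate all 2-bundle partitions and take the smaller bundle:
  Partition 1: {87} vs {23,34} -> bundles 87, 57; min = 57
  Partition 2: {23} vs {87,34} -> bundles 23, 121; min = 23
  Partition 3: {34} vs {87,23} -> bundles 34, 110; min = 34
Step 3: MMS = max(57, 23, 34) = 57

57


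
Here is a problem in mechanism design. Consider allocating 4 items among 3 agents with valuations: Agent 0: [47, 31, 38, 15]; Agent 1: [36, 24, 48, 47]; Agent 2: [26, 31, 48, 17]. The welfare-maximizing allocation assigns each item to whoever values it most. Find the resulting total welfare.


Step 1: For each item, find the maximum value among all agents.
Step 2: Item 0 -> Agent 0 (value 47)
Step 3: Item 1 -> Agent 0 (value 31)
Step 4: Item 2 -> Agent 1 (value 48)
Step 5: Item 3 -> Agent 1 (value 47)
Step 6: Total welfare = 47 + 31 + 48 + 47 = 173

173


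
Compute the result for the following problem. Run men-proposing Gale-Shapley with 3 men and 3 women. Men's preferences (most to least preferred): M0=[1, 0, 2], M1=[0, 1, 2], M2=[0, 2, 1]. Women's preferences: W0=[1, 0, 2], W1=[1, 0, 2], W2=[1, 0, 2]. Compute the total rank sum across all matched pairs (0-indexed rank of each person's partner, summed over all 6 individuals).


Step 1: Run Gale-Shapley (men propose, women hold best offer):
  M0 proposes to W1; she accepts
  M1 proposes to W0; she accepts
  M2 proposes to W0; rejected
  M2 proposes to W2; she accepts
Step 2: Final matching: W0-M1, W1-M0, W2-M2
Step 3: 0-indexed ranks (man's rank of his match, then woman's): 0 + 0 + 0 + 1 + 1 + 2
Step 4: Total rank sum = 4

4


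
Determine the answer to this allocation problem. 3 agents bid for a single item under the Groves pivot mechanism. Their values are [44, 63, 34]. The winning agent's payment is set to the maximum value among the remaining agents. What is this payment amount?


Step 1: The efficient winner is agent 1 with value 63
Step 2: Other agents' values: [44, 34]
Step 3: Pivot payment = max(others) = 44
Step 4: The winner pays 44

44


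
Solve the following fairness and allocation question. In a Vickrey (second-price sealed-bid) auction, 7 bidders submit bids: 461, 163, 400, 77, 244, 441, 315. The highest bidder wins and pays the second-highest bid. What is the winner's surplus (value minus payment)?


Step 1: Sort bids in descending order: 461, 441, 400, 315, 244, 163, 77
Step 2: The winning bid is the highest: 461
Step 3: The payment equals the second-highest bid: 441
Step 4: Surplus = winner's bid - payment = 461 - 441 = 20

20


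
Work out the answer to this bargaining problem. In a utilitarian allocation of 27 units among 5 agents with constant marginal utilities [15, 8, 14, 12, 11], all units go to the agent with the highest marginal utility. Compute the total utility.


Step 1: The marginal utilities are [15, 8, 14, 12, 11]
Step 2: The highest marginal utility is 15
Step 3: All 27 units go to that agent
Step 4: Total utility = 15 * 27 = 405

405


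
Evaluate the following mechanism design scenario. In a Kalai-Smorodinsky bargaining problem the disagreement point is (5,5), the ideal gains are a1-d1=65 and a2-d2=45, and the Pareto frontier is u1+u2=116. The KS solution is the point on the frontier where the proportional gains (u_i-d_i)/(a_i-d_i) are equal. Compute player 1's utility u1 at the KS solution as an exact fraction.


Step 1: At the KS point, (u1-d1)/r1 = (u2-d2)/r2 = t and u1+u2 = 116
Step 2: u1 = d1 + r1*t and u2 = d2 + r2*t, so (d1 + r1*t) + (d2 + r2*t) = 116
Step 3: t = (116 - 5 - 5)/(65 + 45) = 106/110 = 53/55
Step 4: u1 = d1 + r1*t = 5 + 65 * 53/55 = 744/11
Step 5: (Check: u2 = d2 + r2*t = 532/11; u1+u2 = 744/11 + 532/11 = 116, on the frontier.)

744/11


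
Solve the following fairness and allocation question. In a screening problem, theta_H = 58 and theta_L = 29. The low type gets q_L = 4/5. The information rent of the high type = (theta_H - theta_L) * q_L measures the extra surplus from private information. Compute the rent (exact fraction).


Step 1: theta_H - theta_L = 58 - 29 = 29
Step 2: Information rent = (theta_H - theta_L) * q_L
Step 3: = 29 * 4/5
Step 4: = 116/5

116/5


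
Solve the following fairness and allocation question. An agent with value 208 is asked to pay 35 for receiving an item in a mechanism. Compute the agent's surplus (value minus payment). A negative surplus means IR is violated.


Step 1: Surplus = value - payment = 208 - 35 = 173
Step 2: IR is satisfied (surplus >= 0)

173


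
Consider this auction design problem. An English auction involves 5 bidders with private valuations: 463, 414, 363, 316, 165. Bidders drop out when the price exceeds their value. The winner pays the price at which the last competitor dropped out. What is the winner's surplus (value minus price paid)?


Step 1: Identify the highest value: 463
Step 2: Identify the second-highest value: 414
Step 3: The final price = second-highest value = 414
Step 4: Surplus = 463 - 414 = 49

49


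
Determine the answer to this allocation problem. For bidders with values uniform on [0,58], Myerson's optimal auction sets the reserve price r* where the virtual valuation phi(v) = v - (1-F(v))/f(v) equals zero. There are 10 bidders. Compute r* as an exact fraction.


Step 1: For U[0,58], F(v) = v/58 and f(v) = 1/58
Step 2: phi(v) = v - (1 - v/58)/(1/58) = v - (58 - v) = 2v - 58
Step 3: Set phi(r*) = 0: 2r* - 58 = 0
Step 4: r* = 58/2 = 29 (the number of bidders n = 10 does not enter)

29


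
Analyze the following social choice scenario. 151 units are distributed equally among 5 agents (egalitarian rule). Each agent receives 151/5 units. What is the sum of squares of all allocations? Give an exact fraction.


Step 1: Each agent's share = 151/5
Step 2: Square of each share = (151/5)^2 = 22801/25
Step 3: Sum of squares = 5 * 22801/25 = 22801/5

22801/5


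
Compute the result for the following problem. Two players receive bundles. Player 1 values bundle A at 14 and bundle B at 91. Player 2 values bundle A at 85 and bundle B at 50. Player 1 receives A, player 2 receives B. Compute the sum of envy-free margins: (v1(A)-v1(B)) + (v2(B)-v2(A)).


Step 1: Player 1's margin = v1(A) - v1(B) = 14 - 91 = -77
Step 2: Player 2's margin = v2(B) - v2(A) = 50 - 85 = -35
Step 3: Total margin = -77 + -35 = -112

-112


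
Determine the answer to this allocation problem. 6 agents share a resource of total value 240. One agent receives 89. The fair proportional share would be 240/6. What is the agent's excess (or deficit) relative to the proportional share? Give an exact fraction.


Step 1: Proportional share = 240/6 = 40
Step 2: Agent's actual allocation = 89
Step 3: Excess = 89 - 40 = 49

49


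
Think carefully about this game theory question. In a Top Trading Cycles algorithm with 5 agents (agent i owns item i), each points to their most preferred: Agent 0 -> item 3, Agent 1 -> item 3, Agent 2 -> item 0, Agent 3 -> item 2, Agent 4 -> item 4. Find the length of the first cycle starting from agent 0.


Step 1: Trace the pointer graph from agent 0: 0 -> 3 -> 2 -> 0
Step 2: A cycle is detected when we revisit agent 0
Step 3: The cycle is: 0 -> 3 -> 2 -> 0
Step 4: Cycle length = 3

3


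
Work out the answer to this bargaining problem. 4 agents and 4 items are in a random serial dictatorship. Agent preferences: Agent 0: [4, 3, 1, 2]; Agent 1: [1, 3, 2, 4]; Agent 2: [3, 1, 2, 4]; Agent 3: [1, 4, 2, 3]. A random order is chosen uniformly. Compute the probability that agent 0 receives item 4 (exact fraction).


Step 1: Agent 0 wants item 4
Step 2: There are 24 possible orderings of agents
Step 3: In 20 orderings, agent 0 gets item 4
Step 4: Probability = 20/24 = 5/6

5/6


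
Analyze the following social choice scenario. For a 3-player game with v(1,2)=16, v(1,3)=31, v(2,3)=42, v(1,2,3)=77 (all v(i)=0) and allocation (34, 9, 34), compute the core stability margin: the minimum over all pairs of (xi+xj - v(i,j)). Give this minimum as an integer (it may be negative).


Step 1: Slack for coalition (1,2): x1+x2 - v12 = 43 - 16 = 27
Step 2: Slack for coalition (1,3): x1+x3 - v13 = 68 - 31 = 37
Step 3: Slack for coalition (2,3): x2+x3 - v23 = 43 - 42 = 1
Step 4: Minimum slack = min(27, 37, 1) = 1, attained by (2,3); no pair can gain by deviating, so the allocation is in the core

1


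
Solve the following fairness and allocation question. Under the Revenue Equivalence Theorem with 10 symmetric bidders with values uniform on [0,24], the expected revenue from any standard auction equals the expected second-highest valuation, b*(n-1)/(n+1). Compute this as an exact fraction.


Step 1: By Revenue Equivalence, expected revenue = b*(n-1)/(n+1)
Step 2: Substituting n = 10, b = 24
Step 3: Revenue = 24*(10-1)/(10+1) = 24*9/11
Step 4: Revenue = 216/11

216/11


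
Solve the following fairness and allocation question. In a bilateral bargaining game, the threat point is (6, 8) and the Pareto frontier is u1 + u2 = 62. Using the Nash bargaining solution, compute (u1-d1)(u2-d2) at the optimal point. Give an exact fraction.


Step 1: The Nash solution splits surplus symmetrically above the disagreement point
Step 2: u1 = (total + d1 - d2)/2 = (62 + 6 - 8)/2 = 30
Step 3: u2 = (total - d1 + d2)/2 = (62 - 6 + 8)/2 = 32
Step 4: Nash product = (30 - 6) * (32 - 8)
Step 5: = 24 * 24 = 576

576


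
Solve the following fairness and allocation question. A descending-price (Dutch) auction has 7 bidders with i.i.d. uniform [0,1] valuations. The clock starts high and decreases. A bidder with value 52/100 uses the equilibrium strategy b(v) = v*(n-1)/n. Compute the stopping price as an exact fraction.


Step 1: Dutch auctions are strategically equivalent to first-price auctions
Step 2: The equilibrium bid is b(v) = v*(n-1)/n
Step 3: b = 13/25 * 6/7
Step 4: b = 78/175

78/175


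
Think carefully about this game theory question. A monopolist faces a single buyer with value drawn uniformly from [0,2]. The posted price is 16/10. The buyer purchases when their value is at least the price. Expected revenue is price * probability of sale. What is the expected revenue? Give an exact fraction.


Step 1: Posted price r = 8/5, value support [0,2]
Step 2: P(v >= r) = (2 - 8/5)/2 = 1/5
Step 3: Expected revenue = r * P(v >= r) = 8/5 * 1/5
Step 4: Revenue = 8/25

8/25


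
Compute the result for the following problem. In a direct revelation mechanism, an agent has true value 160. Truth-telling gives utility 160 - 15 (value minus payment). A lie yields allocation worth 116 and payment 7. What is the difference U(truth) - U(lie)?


Step 1: U(truth) = value - payment = 160 - 15 = 145
Step 2: U(lie) = allocation - payment = 116 - 7 = 109
Step 3: IC gap = 145 - 109 = 36

36


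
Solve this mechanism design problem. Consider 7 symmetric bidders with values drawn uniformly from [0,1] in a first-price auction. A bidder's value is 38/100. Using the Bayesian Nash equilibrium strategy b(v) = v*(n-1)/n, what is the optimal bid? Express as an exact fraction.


Step 1: The symmetric BNE bidding function is b(v) = v * (n-1) / n
Step 2: Substitute v = 19/50 and n = 7
Step 3: b = 19/50 * 6/7
Step 4: b = 57/175

57/175


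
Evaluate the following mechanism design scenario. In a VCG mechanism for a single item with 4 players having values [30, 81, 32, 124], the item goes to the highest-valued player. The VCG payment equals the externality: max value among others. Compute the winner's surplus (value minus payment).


Step 1: The winner is the agent with the highest value: agent 3 with value 124
Step 2: Values of other agents: [30, 81, 32]
Step 3: VCG payment = max of others' values = 81
Step 4: Surplus = 124 - 81 = 43

43


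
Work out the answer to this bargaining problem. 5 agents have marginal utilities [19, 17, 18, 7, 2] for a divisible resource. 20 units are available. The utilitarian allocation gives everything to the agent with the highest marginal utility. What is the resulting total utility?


Step 1: The marginal utilities are [19, 17, 18, 7, 2]
Step 2: The highest marginal utility is 19
Step 3: All 20 units go to that agent
Step 4: Total utility = 19 * 20 = 380

380


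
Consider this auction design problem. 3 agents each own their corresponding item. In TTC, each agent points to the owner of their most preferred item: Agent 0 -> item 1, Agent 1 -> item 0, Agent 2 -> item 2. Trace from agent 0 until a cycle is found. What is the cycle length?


Step 1: Trace the pointer graph from agent 0: 0 -> 1 -> 0
Step 2: A cycle is detected when we revisit agent 0
Step 3: The cycle is: 0 -> 1 -> 0
Step 4: Cycle length = 2

2


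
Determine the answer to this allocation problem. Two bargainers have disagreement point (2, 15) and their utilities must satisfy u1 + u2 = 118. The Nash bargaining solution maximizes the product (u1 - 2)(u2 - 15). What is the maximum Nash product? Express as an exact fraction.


Step 1: The Nash solution splits surplus symmetrically above the disagreement point
Step 2: u1 = (total + d1 - d2)/2 = (118 + 2 - 15)/2 = 105/2
Step 3: u2 = (total - d1 + d2)/2 = (118 - 2 + 15)/2 = 131/2
Step 4: Nash product = (105/2 - 2) * (131/2 - 15)
Step 5: = 101/2 * 101/2 = 10201/4

10201/4


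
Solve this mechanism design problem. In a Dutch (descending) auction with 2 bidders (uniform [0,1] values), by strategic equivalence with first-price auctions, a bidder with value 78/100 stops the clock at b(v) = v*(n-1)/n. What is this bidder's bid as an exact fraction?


Step 1: Dutch auctions are strategically equivalent to first-price auctions
Step 2: The equilibrium bid is b(v) = v*(n-1)/n
Step 3: b = 39/50 * 1/2
Step 4: b = 39/100

39/100


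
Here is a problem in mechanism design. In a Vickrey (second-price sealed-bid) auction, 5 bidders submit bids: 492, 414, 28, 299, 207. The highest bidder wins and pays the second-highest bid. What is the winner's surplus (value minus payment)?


Step 1: Sort bids in descending order: 492, 414, 299, 207, 28
Step 2: The winning bid is the highest: 492
Step 3: The payment equals the second-highest bid: 414
Step 4: Surplus = winner's bid - payment = 492 - 414 = 78

78


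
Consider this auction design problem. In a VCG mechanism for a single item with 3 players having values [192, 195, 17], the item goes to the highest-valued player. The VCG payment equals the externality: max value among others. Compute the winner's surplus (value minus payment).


Step 1: The winner is the agent with the highest value: agent 1 with value 195
Step 2: Values of other agents: [192, 17]
Step 3: VCG payment = max of others' values = 192
Step 4: Surplus = 195 - 192 = 3

3


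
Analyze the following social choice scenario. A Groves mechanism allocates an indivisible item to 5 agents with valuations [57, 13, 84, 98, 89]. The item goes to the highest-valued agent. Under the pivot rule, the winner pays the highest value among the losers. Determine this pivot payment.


Step 1: The efficient winner is agent 3 with value 98
Step 2: Other agents' values: [57, 13, 84, 89]
Step 3: Pivot payment = max(others) = 89
Step 4: The winner pays 89

89


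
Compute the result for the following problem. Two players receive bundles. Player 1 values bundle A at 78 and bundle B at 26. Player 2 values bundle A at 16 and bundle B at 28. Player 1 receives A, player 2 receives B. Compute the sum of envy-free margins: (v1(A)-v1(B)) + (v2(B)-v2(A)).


Step 1: Player 1's margin = v1(A) - v1(B) = 78 - 26 = 52
Step 2: Player 2's margin = v2(B) - v2(A) = 28 - 16 = 12
Step 3: Total margin = 52 + 12 = 64

64


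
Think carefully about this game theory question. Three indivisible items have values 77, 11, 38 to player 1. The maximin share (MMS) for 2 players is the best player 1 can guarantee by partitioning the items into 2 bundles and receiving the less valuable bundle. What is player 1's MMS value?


Step 1: Item values = 77, 11, 38
Step 2: Enumerate all 2-bundle partitions and take the smaller bundle:
  Partition 1: {77} vs {11,38} -> bundles 77, 49; min = 49
  Partition 2: {11} vs {77,38} -> bundles 11, 115; min = 11
  Partition 3: {38} vs {77,11} -> bundles 38, 88; min = 38
Step 3: MMS = max(49, 11, 38) = 49

49


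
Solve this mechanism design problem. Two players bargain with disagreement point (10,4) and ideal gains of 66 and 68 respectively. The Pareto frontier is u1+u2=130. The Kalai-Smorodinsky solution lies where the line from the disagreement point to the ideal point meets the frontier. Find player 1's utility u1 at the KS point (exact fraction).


Step 1: At the KS point, (u1-d1)/r1 = (u2-d2)/r2 = t and u1+u2 = 130
Step 2: u1 = d1 + r1*t and u2 = d2 + r2*t, so (d1 + r1*t) + (d2 + r2*t) = 130
Step 3: t = (130 - 10 - 4)/(66 + 68) = 116/134 = 58/67
Step 4: u1 = d1 + r1*t = 10 + 66 * 58/67 = 4498/67
Step 5: (Check: u2 = d2 + r2*t = 4212/67; u1+u2 = 4498/67 + 4212/67 = 130, on the frontier.)

4498/67


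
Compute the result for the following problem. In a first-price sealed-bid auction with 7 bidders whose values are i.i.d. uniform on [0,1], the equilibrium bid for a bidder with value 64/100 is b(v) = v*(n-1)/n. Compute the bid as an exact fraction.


Step 1: The symmetric BNE bidding function is b(v) = v * (n-1) / n
Step 2: Substitute v = 16/25 and n = 7
Step 3: b = 16/25 * 6/7
Step 4: b = 96/175

96/175


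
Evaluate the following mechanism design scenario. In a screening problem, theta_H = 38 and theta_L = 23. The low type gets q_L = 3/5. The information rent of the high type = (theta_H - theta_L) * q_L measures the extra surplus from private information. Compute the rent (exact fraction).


Step 1: theta_H - theta_L = 38 - 23 = 15
Step 2: Information rent = (theta_H - theta_L) * q_L
Step 3: = 15 * 3/5
Step 4: = 9

9


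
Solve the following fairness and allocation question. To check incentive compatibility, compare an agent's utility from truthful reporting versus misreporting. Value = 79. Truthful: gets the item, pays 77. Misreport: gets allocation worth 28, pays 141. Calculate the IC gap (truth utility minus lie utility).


Step 1: U(truth) = value - payment = 79 - 77 = 2
Step 2: U(lie) = allocation - payment = 28 - 141 = -113
Step 3: IC gap = 2 - (-113) = 115

115


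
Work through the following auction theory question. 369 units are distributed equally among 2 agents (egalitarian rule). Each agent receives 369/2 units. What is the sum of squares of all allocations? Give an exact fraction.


Step 1: Each agent's share = 369/2
Step 2: Square of each share = (369/2)^2 = 136161/4
Step 3: Sum of squares = 2 * 136161/4 = 136161/2

136161/2


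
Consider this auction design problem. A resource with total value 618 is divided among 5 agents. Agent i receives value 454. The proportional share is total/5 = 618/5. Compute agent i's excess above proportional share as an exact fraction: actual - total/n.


Step 1: Proportional share = 618/5
Step 2: Agent's actual allocation = 454
Step 3: Excess = 454 - 618/5 = 1652/5

1652/5


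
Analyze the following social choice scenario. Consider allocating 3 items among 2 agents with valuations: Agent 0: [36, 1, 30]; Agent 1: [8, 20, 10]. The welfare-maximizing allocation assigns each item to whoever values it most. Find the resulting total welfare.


Step 1: For each item, find the maximum value among all agents.
Step 2: Item 0 -> Agent 0 (value 36)
Step 3: Item 1 -> Agent 1 (value 20)
Step 4: Item 2 -> Agent 0 (value 30)
Step 5: Total welfare = 36 + 20 + 30 = 86

86


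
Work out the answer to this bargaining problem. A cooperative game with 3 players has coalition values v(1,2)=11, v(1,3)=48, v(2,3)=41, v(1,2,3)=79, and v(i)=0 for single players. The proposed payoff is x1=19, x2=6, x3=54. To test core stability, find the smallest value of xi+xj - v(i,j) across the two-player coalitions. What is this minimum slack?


Step 1: Slack for coalition (1,2): x1+x2 - v12 = 25 - 11 = 14
Step 2: Slack for coalition (1,3): x1+x3 - v13 = 73 - 48 = 25
Step 3: Slack for coalition (2,3): x2+x3 - v23 = 60 - 41 = 19
Step 4: Minimum slack = min(14, 25, 19) = 14, attained by (1,2); no pair can gain by deviating, so the allocation is in the core

14


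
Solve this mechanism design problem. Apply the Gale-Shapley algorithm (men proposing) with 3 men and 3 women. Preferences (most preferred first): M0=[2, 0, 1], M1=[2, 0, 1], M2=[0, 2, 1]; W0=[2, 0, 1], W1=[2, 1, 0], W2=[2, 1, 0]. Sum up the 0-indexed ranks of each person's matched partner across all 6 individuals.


Step 1: Run Gale-Shapley (men propose, women hold best offer):
  M0 proposes to W2; she accepts
  M1 proposes to W2; she switches from M0
  M2 proposes to W0; she accepts
  M0 proposes to W0; rejected
  M0 proposes to W1; she accepts
Step 2: Final matching: W0-M2, W1-M0, W2-M1
Step 3: 0-indexed ranks (man's rank of his match, then woman's): 0 + 0 + 2 + 2 + 0 + 1
Step 4: Total rank sum = 5

5


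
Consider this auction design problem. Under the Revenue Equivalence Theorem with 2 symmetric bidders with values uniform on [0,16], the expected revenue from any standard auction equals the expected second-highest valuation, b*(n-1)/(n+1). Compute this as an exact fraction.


Step 1: By Revenue Equivalence, expected revenue = b*(n-1)/(n+1)
Step 2: Substituting n = 2, b = 16
Step 3: Revenue = 16*(2-1)/(2+1) = 16*1/3
Step 4: Revenue = 16/3

16/3


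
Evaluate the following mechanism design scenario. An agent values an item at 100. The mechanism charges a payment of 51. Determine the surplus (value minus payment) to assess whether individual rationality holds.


Step 1: Surplus = value - payment = 100 - 51 = 49
Step 2: IR is satisfied (surplus >= 0)

49


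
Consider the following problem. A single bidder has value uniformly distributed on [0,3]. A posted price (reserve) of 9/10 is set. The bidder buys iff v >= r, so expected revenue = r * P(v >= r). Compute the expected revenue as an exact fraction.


Step 1: Posted price r = 9/10, value support [0,3]
Step 2: P(v >= r) = (3 - 9/10)/3 = 7/10
Step 3: Expected revenue = r * P(v >= r) = 9/10 * 7/10
Step 4: Revenue = 63/100

63/100


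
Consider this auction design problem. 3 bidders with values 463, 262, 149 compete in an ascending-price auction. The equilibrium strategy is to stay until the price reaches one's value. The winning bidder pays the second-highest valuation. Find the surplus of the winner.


Step 1: Identify the highest value: 463
Step 2: Identify the second-highest value: 262
Step 3: The final price = second-highest value = 262
Step 4: Surplus = 463 - 262 = 201

201


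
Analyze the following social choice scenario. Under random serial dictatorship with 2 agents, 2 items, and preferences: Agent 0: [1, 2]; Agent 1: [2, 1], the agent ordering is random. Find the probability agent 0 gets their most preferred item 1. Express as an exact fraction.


Step 1: Agent 0 wants item 1
Step 2: There are 2 possible orderings of agents
Step 3: In 2 orderings, agent 0 gets item 1
Step 4: Probability = 2/2 = 1

1


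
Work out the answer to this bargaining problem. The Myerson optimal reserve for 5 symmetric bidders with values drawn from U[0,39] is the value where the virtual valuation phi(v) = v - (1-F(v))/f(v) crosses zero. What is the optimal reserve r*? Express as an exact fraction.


Step 1: For U[0,39], F(v) = v/39 and f(v) = 1/39
Step 2: phi(v) = v - (1 - v/39)/(1/39) = v - (39 - v) = 2v - 39
Step 3: Set phi(r*) = 0: 2r* - 39 = 0
Step 4: r* = 39/2 (the number of bidders n = 5 does not enter)

39/2


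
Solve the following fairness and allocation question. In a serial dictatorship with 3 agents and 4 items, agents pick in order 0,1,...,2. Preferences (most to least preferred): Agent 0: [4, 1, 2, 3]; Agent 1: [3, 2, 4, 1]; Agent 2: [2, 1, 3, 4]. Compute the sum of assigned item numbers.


Step 1: Agent 0 picks item 4
Step 2: Agent 1 picks item 3
Step 3: Agent 2 picks item 2
Step 4: Sum = 4 + 3 + 2 = 9

9


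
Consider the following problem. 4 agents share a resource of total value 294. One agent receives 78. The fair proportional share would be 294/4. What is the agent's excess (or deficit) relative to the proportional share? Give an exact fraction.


Step 1: Proportional share = 294/4 = 147/2
Step 2: Agent's actual allocation = 78
Step 3: Excess = 78 - 147/2 = 9/2

9/2


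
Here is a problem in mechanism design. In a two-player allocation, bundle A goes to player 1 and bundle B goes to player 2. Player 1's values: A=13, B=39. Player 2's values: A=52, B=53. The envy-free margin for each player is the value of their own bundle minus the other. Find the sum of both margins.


Step 1: Player 1's margin = v1(A) - v1(B) = 13 - 39 = -26
Step 2: Player 2's margin = v2(B) - v2(A) = 53 - 52 = 1
Step 3: Total margin = -26 + 1 = -25

-25


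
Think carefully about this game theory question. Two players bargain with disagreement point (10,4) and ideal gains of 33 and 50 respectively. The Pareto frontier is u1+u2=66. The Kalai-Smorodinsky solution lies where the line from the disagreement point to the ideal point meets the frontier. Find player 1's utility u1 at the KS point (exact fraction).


Step 1: At the KS point, (u1-d1)/r1 = (u2-d2)/r2 = t and u1+u2 = 66
Step 2: u1 = d1 + r1*t and u2 = d2 + r2*t, so (d1 + r1*t) + (d2 + r2*t) = 66
Step 3: t = (66 - 10 - 4)/(33 + 50) = 52/83
Step 4: u1 = d1 + r1*t = 10 + 33 * 52/83 = 2546/83
Step 5: (Check: u2 = d2 + r2*t = 2932/83; u1+u2 = 2546/83 + 2932/83 = 66, on the frontier.)

2546/83


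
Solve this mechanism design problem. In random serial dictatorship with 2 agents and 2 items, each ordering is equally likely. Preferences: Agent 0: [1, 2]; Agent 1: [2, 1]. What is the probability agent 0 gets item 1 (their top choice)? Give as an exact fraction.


Step 1: Agent 0 wants item 1
Step 2: There are 2 possible orderings of agents
Step 3: In 2 orderings, agent 0 gets item 1
Step 4: Probability = 2/2 = 1

1
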